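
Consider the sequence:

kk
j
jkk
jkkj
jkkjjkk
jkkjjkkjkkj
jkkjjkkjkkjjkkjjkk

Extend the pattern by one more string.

This is a Fibonacci-style word recurrence s(k) = s(k−1)·s(k−2): e.g. j·kk = jkk.
The next term joins jkkjjkkjkkjjkkjjkk and jkkjjkkjkkj.

jkkjjkkjkkjjkkjjkkjkkjjkkjkkj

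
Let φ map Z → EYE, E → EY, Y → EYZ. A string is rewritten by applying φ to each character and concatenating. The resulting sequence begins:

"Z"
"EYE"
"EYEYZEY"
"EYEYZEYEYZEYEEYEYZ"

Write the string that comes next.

Applying the rule to each of the 18 symbols of EYEYZEYEYZEYEEYEYZ gives the pieces EY EYZ EY EYZ EYE EY EYZ EY EYZ EYE EY EYZ EY EY EYZ EY EYZ EYE, which concatenate to the answer.

EYEYZEYEYZEYEEYEYZEYEYZEYEEYEYZEYEYEYZEYEYZEYE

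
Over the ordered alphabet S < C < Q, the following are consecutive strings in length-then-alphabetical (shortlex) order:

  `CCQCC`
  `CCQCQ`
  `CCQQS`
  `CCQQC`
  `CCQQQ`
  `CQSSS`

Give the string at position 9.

CQSCS

Stepping forward 3 times from CQSSS: CQSSS → CQSSC → CQSSQ, then the target.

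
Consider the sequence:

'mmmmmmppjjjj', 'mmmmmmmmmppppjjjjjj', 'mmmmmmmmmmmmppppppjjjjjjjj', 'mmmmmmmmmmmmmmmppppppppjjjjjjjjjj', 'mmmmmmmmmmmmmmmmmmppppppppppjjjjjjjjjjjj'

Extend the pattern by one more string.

mmmmmmmmmmmmmmmmmmmmmppppppppppppjjjjjjjjjjjjjj

Each string has the form m^{3n} p^{2n-2} j^{2n}, where the shown terms are n = 2, 3, 4, 5, 6.
For the next term, n = 7, so the run lengths are 21, 12, 14.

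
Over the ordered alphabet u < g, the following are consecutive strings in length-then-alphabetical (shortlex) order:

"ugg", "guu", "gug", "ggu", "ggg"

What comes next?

uuuu

After ggg the length-3 strings are exhausted; the first length-4 string is 4 copies of u.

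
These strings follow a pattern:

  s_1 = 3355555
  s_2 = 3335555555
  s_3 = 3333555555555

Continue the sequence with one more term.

Reading off run lengths: 3 runs 2, 3, 4; 5 runs 5, 7, 9 — each is linear in n, where the shown terms are n = 2, 3, 4.
Setting n = 5 gives 5, 11 characters in each block.

3333355555555555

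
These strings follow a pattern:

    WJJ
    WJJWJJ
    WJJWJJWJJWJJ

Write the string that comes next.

WJJWJJWJJWJJWJJWJJWJJWJJ

Each string is two copies of the previous one concatenated.
One more doubling of WJJWJJWJJWJJ gives the answer.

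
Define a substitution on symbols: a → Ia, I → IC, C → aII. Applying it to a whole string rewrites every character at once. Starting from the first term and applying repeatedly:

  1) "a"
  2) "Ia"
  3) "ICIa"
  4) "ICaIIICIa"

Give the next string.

Rewriting each symbol of ICaIIICIa: I→IC, C→aII, a→Ia, I→IC, I→IC, I→IC, C→aII, I→IC, a→Ia, which concatenates to IC aII Ia IC IC IC aII IC Ia.

ICaIIIaICICICaIIICIa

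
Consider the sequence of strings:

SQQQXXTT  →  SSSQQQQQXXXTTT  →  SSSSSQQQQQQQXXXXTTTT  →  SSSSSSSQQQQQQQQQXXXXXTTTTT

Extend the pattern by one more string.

SSSSSSSSSQQQQQQQQQQQXXXXXXTTTTTT

Term n consists of 2n-1 S's, followed by 2n+1 Q's, followed by n+1 X's, followed by n+1 T's (n = 1, 2, …).
For the next term, n = 5, so the run lengths are 9, 11, 6, 6.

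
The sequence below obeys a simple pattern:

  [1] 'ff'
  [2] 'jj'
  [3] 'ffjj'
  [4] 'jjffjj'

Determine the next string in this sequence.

This is a Fibonacci-style word recurrence s(k) = s(k−2)·s(k−1): e.g. ff·jj = ffjj.
Continuing: ffjj · jjffjj gives term 5.

ffjjjjffjj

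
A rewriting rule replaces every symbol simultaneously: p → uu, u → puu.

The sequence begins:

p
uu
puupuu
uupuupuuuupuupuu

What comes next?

puupuuuupuupuuuupuupuupuupuuuupuupuuuupuupuu

Replace each of the 16 characters of uupuupuuuupuupuu in place — puu puu uu puu puu uu puu puu puu puu uu puu puu uu puu puu — and concatenate.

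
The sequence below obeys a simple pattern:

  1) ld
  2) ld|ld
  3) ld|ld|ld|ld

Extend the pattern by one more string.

s(k+1) = s(k)·|·s(k) — each term doubles the last with '|' between the halves.
Doubling ld|ld|ld|ld with '|' between the halves:

ld|ld|ld|ld|ld|ld|ld|ld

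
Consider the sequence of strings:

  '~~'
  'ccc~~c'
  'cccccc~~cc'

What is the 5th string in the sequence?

s(k+1) = ccc·s(k)·c, so each term gains ccc as a prefix and c as a suffix.
From cccccc~~cc, 2 further steps: cccccc~~cc → ccccccccc~~ccc → (answer).

cccccccccccc~~cccc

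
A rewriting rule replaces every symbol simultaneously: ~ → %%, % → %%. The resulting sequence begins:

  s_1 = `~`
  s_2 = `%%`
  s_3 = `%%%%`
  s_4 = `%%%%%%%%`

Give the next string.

%%%%%%%%%%%%%%%%

Apply φ to %%%%%%%% symbol by symbol: %→%%, %→%%, %→%%, %→%%, %→%%, %→%%, %→%%, %→%%; joined: %% %% %% %% %% %% %% %%.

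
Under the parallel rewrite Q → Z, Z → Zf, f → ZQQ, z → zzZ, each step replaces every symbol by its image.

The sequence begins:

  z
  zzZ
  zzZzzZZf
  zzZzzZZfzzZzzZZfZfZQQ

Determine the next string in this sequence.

Applying the rule to each of the 21 symbols of zzZzzZZfzzZzzZZfZfZQQ gives the pieces zzZ zzZ Zf zzZ zzZ Zf Zf ZQQ zzZ zzZ Zf zzZ zzZ Zf Zf ZQQ Zf ZQQ Zf Z Z, which concatenate to the answer.

zzZzzZZfzzZzzZZfZfZQQzzZzzZZfzzZzzZZfZfZQQZfZQQZfZZ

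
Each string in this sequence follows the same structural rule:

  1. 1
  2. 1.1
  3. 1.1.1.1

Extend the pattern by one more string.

Each string is two copies of the previous one joined by '.'.
So the next term is two copies of 1.1.1.1 with '.' between the halves.

1.1.1.1.1.1.1.1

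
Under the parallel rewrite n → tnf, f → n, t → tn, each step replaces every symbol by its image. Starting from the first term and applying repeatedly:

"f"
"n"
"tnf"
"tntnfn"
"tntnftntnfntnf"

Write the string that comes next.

tntnftntnfntntnftntnfntnftntnfn

Applying the rule to each of the 14 symbols of tntnftntnfntnf gives the pieces tn tnf tn tnf n tn tnf tn tnf n tnf tn tnf n, which concatenate to the answer.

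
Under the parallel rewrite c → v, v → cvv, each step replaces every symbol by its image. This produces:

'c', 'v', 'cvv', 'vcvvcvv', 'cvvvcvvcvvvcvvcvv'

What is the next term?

vcvvcvvcvvvcvvcvvvcvvcvvcvvvcvvcvvvcvvcvv

Replace each of the 17 characters of cvvvcvvcvvvcvvcvv in place — v cvv cvv cvv v cvv cvv v cvv cvv cvv v cvv cvv v cvv cvv — and concatenate.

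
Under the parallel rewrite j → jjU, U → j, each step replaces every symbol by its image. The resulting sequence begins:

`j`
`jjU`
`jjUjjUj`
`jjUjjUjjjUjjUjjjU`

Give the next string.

φ(jjUjjUjjjUjjUjjjU) expands symbol-by-symbol to jjU jjU j jjU jjU j jjU jjU jjU j jjU jjU j jjU jjU jjU j; joining the 17 pieces gives the next term.

jjUjjUjjjUjjUjjjUjjUjjUjjjUjjUjjjUjjUjjUj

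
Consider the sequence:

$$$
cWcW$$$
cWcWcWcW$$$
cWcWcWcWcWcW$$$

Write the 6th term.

cWcWcWcWcWcWcWcWcWcW$$$

The strings grow by a fixed prefix cWcW each time.
From cWcWcWcWcWcW$$$, 2 further steps: cWcWcWcWcWcW$$$ → cWcWcWcWcWcWcWcW$$$ → (answer).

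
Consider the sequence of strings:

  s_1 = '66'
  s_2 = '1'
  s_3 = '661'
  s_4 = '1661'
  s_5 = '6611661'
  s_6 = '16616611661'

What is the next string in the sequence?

This is a Fibonacci-style word recurrence s(k) = s(k−2)·s(k−1): e.g. 66·1 = 661.
Continuing: 6611661 · 16616611661 gives term 7.

661166116616611661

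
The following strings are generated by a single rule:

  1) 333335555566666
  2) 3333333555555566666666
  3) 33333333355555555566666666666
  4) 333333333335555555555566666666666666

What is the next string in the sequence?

The n-th term is 2n+1 3's then 2n+1 5's then 3n-1 6's, where the shown terms are n = 2, 3, 4, 5.
Setting n = 6 gives 13, 13, 17 characters in each block.

3333333333333555555555555566666666666666666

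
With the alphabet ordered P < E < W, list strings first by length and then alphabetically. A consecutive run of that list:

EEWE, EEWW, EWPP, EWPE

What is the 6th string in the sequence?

Stepping forward 2 times from EWPE: EWPE → EWPW, then the target.

EWEP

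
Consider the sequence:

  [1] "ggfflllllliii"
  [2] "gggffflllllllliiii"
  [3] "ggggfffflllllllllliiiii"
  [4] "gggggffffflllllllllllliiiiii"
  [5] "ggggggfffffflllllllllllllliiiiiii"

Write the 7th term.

ggggggggfffffffflllllllllllllllllliiiiiiiii

The n-th term is n g's then n f's then 2n+2 l's then n+1 i's, where the shown terms are n = 2, 3, 4, 5, 6.
Setting n = 8 gives 8, 8, 18, 9 characters in each block.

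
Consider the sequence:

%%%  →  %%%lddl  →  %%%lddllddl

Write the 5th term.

%%%lddllddllddllddl

The strings grow by a fixed suffix lddl each time.
From %%%lddllddl, 2 further steps: %%%lddllddl → %%%lddllddllddl → (answer).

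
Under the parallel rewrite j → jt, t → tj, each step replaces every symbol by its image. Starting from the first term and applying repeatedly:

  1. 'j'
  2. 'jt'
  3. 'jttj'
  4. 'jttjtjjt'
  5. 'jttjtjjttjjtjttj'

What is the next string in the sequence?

jttjtjjttjjtjttjtjjtjttjjttjtjjt

Replace each of the 16 characters of jttjtjjttjjtjttj in place — jt tj tj jt tj jt jt tj tj jt jt tj jt tj tj jt — and concatenate.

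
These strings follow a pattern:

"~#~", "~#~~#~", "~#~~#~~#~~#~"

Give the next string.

~#~~#~~#~~#~~#~~#~~#~~#~

s(k+1) = s(k)·s(k) — each term doubles the last.
So the next term is two copies of ~#~~#~~#~~#~.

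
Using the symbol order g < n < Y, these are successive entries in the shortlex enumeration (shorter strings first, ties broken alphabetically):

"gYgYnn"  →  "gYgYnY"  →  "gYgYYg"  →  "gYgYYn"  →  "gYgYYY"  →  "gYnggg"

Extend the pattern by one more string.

The successor of gYnggg increments the rightmost position that isn't already Y and resets every position after it to g.

gYnggn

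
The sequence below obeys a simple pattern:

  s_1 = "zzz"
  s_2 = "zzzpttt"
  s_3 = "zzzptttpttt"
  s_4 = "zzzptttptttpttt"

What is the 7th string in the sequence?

The strings grow by a fixed suffix pttt each time.
From zzzptttptttpttt, 3 further steps: zzzptttptttpttt → zzzptttptttptttpttt → zzzptttptttptttptttpttt → (answer).

zzzptttptttptttptttptttpttt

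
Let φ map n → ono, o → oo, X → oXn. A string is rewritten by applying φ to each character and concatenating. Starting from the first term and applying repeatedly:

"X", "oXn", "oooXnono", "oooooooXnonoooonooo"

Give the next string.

φ(oooooooXnonoooonooo) expands symbol-by-symbol to oo oo oo oo oo oo oo oXn ono oo ono oo oo oo oo ono oo oo oo; joining the 19 pieces gives the next term.

oooooooooooooooXnonoooonoooooooooonooooooo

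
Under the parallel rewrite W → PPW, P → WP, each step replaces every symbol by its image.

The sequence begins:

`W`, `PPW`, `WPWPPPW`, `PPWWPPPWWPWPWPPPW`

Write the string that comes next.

φ(PPWWPPPWWPWPWPPPW) expands symbol-by-symbol to WP WP PPW PPW WP WP WP PPW PPW WP PPW WP PPW WP WP WP PPW; joining the 17 pieces gives the next term.

WPWPPPWPPWWPWPWPPPWPPWWPPPWWPPPWWPWPWPPPW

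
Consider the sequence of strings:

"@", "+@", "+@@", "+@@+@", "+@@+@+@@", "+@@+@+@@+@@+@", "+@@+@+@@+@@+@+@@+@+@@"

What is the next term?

+@@+@+@@+@@+@+@@+@+@@+@@+@+@@+@@+@

From term 3 onward, concatenate the last term with the second-to-last: +@·@ = +@@, +@@·+@ = +@@+@, …
So term 8 is +@@+@+@@+@@+@+@@+@+@@·+@@+@+@@+@@+@.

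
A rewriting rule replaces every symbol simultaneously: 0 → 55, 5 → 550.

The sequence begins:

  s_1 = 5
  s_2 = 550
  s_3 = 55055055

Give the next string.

5505505555055055550550

Expanding 55055055: 5→550, 5→550, 0→55, 5→550, 5→550, 0→55, 5→550, 5→550. Concatenated: 550 550 55 550 550 55 550 550.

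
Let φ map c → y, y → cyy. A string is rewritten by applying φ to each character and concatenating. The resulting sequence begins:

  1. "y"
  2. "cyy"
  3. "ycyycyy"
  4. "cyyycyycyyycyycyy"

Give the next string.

ycyycyycyyycyycyyycyycyycyyycyycyyycyycyy

Applying the rule to each of the 17 symbols of cyyycyycyyycyycyy gives the pieces y cyy cyy cyy y cyy cyy y cyy cyy cyy y cyy cyy y cyy cyy, which concatenate to the answer.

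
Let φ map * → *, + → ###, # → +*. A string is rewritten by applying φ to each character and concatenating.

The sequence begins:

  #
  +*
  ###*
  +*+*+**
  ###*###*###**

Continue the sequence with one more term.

+*+*+**+*+*+**+*+*+***

φ(###*###*###**) expands symbol-by-symbol to +* +* +* * +* +* +* * +* +* +* * *; joining the 13 pieces gives the next term.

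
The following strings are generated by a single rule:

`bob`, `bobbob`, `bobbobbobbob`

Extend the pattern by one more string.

bobbobbobbobbobbobbobbob

s(k+1) = s(k)·s(k) — each term doubles the last.
One more doubling of bobbobbobbob gives the answer.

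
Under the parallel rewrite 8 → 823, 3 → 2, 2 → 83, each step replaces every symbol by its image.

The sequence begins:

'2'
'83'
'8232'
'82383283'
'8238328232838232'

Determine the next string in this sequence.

Applying the rule to each of the 16 symbols of 8238328232838232 gives the pieces 823 83 2 823 2 83 823 83 2 83 823 2 823 83 2 83, which concatenate to the answer.

82383282328382383283823282383283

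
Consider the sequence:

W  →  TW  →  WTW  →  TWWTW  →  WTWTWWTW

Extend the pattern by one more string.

From term 3 onward, concatenate the second-to-last term with the last: W·TW = WTW, TW·WTW = TWWTW, …
So term 6 is TWWTW·WTWTWWTW.

TWWTWWTWTWWTW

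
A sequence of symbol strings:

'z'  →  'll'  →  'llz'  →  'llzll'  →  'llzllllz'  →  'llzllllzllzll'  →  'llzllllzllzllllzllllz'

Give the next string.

This is a Fibonacci-style word recurrence s(k) = s(k−1)·s(k−2): e.g. ll·z = llz.
So term 8 is llzllllzllzllllzllllz·llzllllzllzll.

llzllllzllzllllzllllzllzllllzllzll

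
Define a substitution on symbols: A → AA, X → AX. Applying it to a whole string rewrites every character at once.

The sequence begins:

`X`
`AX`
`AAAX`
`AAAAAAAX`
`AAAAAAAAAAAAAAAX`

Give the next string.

Rewriting the 16 symbols of AAAAAAAAAAAAAAAX one by one yields AA AA AA AA AA AA AA AA AA AA AA AA AA AA AA AX; concatenated:

AAAAAAAAAAAAAAAAAAAAAAAAAAAAAAAX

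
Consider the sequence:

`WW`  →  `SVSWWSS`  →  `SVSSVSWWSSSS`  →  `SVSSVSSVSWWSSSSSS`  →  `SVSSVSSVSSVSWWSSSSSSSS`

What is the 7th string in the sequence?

SVSSVSSVSSVSSVSSVSWWSSSSSSSSSSSS

s(k+1) = SVS·s(k)·SS, so each term gains SVS as a prefix and SS as a suffix.
From SVSSVSSVSSVSWWSSSSSSSS, 2 further steps: SVSSVSSVSSVSWWSSSSSSSS → SVSSVSSVSSVSSVSWWSSSSSSSSSS → (answer).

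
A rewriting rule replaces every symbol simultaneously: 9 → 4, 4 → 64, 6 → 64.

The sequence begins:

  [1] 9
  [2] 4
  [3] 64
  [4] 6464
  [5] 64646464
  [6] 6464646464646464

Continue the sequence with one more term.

Rewriting the 16 symbols of 6464646464646464 one by one yields 64 64 64 64 64 64 64 64 64 64 64 64 64 64 64 64; concatenated:

64646464646464646464646464646464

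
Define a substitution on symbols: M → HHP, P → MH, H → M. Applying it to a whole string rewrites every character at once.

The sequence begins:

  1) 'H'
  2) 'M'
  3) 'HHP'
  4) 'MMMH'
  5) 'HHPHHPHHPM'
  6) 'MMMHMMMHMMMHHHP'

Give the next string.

Rewriting the 15 symbols of MMMHMMMHMMMHHHP one by one yields HHP HHP HHP M HHP HHP HHP M HHP HHP HHP M M M MH; concatenated:

HHPHHPHHPMHHPHHPHHPMHHPHHPHHPMMMMH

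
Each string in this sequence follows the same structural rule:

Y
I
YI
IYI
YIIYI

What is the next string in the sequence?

IYIYIIYI

This is a Fibonacci-style word recurrence s(k) = s(k−2)·s(k−1): e.g. Y·I = YI.
The next term joins IYI and YIIYI.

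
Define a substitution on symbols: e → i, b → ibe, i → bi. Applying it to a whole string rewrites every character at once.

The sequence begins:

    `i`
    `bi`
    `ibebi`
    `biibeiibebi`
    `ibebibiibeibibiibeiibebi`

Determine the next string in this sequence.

Rewriting the 24 symbols of ibebibiibeibibiibeiibebi one by one yields bi ibe i ibe bi ibe bi bi ibe i bi ibe bi ibe bi bi ibe i bi bi ibe i ibe bi; concatenated:

biibeiibebiibebibiibeibiibebiibebibiibeibibiibeiibebi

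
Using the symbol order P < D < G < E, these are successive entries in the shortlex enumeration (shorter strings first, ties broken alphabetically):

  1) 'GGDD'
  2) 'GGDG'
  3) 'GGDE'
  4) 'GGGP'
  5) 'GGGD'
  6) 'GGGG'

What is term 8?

Advancing 2 positions from GGGG through GGGG → GGGE reaches term 8.

GGEP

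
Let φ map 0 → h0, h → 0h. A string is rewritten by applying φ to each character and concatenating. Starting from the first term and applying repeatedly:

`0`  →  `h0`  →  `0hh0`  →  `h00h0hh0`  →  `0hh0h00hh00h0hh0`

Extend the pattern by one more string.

h00h0hh00hh0h00h0hh0h00hh00h0hh0

Replace each of the 16 characters of 0hh0h00hh00h0hh0 in place — h0 0h 0h h0 0h h0 h0 0h 0h h0 h0 0h h0 0h 0h h0 — and concatenate.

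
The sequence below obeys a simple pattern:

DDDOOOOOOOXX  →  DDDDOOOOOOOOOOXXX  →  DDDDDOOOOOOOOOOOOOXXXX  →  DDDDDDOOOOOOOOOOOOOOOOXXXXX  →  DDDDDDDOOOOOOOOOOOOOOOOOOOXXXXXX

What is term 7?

Term n consists of n+1 D's, followed by 3n+1 O's, followed by n X's, where the shown terms are n = 2, 3, 4, 5, 6.
For term 7, n = 8, so the run lengths are 9, 25, 8.

DDDDDDDDDOOOOOOOOOOOOOOOOOOOOOOOOOXXXXXXXX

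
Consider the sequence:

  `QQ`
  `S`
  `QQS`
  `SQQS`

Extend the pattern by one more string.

From term 3 onward, concatenate the second-to-last term with the last: QQ·S = QQS, S·QQS = SQQS, …
The next term joins QQS and SQQS.

QQSSQQS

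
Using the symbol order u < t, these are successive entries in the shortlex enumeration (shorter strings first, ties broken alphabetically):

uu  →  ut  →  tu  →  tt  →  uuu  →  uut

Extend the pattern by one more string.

Treat uut as a base-2 numeral over the given alphabet and add one, carrying through any trailing t's.

utu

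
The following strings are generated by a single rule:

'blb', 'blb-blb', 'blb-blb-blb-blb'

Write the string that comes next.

Each string is two copies of the previous one joined by '-'.
Doubling blb-blb-blb-blb with '-' between the halves:

blb-blb-blb-blb-blb-blb-blb-blb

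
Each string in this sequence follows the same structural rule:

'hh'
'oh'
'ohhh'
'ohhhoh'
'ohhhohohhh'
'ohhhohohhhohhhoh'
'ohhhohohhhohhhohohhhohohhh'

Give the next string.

ohhhohohhhohhhohohhhohohhhohhhohohhhohhhoh

Each term (from the third on) is the previous term followed by the one before it: term 3 = oh·hh = ohhh.
The next term joins ohhhohohhhohhhohohhhohohhh and ohhhohohhhohhhoh.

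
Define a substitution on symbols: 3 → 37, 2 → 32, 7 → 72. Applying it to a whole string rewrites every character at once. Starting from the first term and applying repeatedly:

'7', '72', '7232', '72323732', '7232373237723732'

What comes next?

72323732377237323772723237723732

φ(7232373237723732) expands symbol-by-symbol to 72 32 37 32 37 72 37 32 37 72 72 32 37 72 37 32; joining the 16 pieces gives the next term.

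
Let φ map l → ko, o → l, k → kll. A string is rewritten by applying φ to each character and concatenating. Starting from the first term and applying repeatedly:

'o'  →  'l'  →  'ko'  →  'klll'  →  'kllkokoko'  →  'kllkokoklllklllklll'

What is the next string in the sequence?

Applying the rule to each of the 19 symbols of kllkokoklllklllklll gives the pieces kll ko ko kll l kll l kll ko ko ko kll ko ko ko kll ko ko ko, which concatenate to the answer.

kllkokoklllklllkllkokokokllkokokokllkokoko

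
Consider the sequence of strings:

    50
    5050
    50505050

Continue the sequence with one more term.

5050505050505050

s(k+1) = s(k)·s(k) — each term doubles the last.
One more doubling of 50505050 gives the answer.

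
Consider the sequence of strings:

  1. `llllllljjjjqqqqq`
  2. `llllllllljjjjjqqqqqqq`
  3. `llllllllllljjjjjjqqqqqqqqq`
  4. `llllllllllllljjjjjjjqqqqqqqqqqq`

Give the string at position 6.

The n-th term is 2n+1 l's then n+1 j's then 2n-1 q's, where the shown terms are n = 3, 4, 5, 6.
For term 6, n = 8, so the run lengths are 17, 9, 15.

llllllllllllllllljjjjjjjjjqqqqqqqqqqqqqqq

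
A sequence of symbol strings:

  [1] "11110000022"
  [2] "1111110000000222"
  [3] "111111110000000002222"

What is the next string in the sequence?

11111111110000000000022222

The n-th term is 2n 1's then 2n+1 0's then n 2's, where the shown terms are n = 2, 3, 4.
For the next term, n = 5, so the run lengths are 10, 11, 5.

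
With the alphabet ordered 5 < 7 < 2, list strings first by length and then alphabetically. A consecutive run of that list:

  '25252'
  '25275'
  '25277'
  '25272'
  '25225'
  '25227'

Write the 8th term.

Stepping forward 2 times from 25227: 25227 → 25222, then the target.

27555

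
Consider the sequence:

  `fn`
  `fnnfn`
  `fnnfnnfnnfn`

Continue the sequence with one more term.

s(k+1) = s(k)·n·s(k) — each term doubles the last with 'n' between the halves.
One more doubling of fnnfnnfnnfn gives the answer.

fnnfnnfnnfnnfnnfnnfnnfn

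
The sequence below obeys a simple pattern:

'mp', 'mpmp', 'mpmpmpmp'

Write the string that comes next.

mpmpmpmpmpmpmpmp

Each string is two copies of the previous one concatenated.
So the next term is two copies of mpmpmpmp.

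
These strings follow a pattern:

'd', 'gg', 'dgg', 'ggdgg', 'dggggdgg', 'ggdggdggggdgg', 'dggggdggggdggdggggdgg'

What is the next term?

Each term (from the third on) is the two preceding terms concatenated in order: term 3 = d·gg = dgg.
So term 8 is ggdggdggggdgg·dggggdggggdggdggggdgg.

ggdggdggggdggdggggdggggdggdggggdgg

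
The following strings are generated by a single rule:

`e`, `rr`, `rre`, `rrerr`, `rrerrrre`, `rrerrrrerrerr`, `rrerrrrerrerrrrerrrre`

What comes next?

Each term (from the third on) is the previous term followed by the one before it: term 3 = rr·e = rre.
The next term joins rrerrrrerrerrrrerrrre and rrerrrrerrerr.

rrerrrrerrerrrrerrrrerrerrrrerrerr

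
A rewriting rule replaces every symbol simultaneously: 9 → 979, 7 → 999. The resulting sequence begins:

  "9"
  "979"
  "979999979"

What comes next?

Apply φ to 979999979 symbol by symbol: 9→979, 7→999, 9→979, 9→979, 9→979, 9→979, 9→979, 7→999, 9→979; joined: 979 999 979 979 979 979 979 999 979.

979999979979979979979999979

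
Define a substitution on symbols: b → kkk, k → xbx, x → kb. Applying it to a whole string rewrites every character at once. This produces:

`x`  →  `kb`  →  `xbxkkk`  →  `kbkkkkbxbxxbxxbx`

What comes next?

Rewriting the 16 symbols of kbkkkkbxbxxbxxbx one by one yields xbx kkk xbx xbx xbx xbx kkk kb kkk kb kb kkk kb kb kkk kb; concatenated:

xbxkkkxbxxbxxbxxbxkkkkbkkkkbkbkkkkbkbkkkkb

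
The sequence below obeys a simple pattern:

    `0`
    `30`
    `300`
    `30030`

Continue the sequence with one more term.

30030300

This is a Fibonacci-style word recurrence s(k) = s(k−1)·s(k−2): e.g. 30·0 = 300.
The next term joins 30030 and 300.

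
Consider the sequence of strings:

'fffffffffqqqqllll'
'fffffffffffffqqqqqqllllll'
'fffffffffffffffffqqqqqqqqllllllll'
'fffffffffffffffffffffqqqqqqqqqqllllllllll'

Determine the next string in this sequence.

Reading off run lengths: f runs 9, 13, 17, 21; q runs 4, 6, 8, 10; l runs 4, 6, 8, 10 — each is linear in n, where the shown terms are n = 2, 3, 4, 5.
At n = 6 the blocks have lengths 25, 12, 12.

fffffffffffffffffffffffffqqqqqqqqqqqqllllllllllll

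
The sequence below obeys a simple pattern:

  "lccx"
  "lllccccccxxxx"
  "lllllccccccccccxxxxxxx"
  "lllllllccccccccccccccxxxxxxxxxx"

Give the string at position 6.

Each string has the form l^{2n-1} c^{4n-2} x^{3n-2} (n = 1, 2, …).
At n = 6 the blocks have lengths 11, 22, 16.

lllllllllllccccccccccccccccccccccxxxxxxxxxxxxxxxx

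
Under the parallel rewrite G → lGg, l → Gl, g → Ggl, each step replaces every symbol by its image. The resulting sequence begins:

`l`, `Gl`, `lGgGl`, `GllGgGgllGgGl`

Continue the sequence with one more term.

Rewriting the 13 symbols of GllGgGgllGgGl one by one yields lGg Gl Gl lGg Ggl lGg Ggl Gl Gl lGg Ggl lGg Gl; concatenated:

lGgGlGllGgGgllGgGglGlGllGgGgllGgGl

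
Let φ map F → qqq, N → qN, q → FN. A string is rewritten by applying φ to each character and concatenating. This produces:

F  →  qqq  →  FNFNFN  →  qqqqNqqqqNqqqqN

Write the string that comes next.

FNFNFNFNqNFNFNFNFNqNFNFNFNFNqN

φ(qqqqNqqqqNqqqqN) expands symbol-by-symbol to FN FN FN FN qN FN FN FN FN qN FN FN FN FN qN; joining the 15 pieces gives the next term.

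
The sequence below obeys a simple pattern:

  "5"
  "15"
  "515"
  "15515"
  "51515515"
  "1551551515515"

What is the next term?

515155151551551515515

Each term (from the third on) is the two preceding terms concatenated in order: term 3 = 5·15 = 515.
So term 7 is 51515515·1551551515515.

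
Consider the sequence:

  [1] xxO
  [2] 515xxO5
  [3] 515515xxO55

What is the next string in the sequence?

s(k+1) = 515·s(k)·5, so each term gains 515 as a prefix and 5 as a suffix.
Applying this once more to 515515xxO55:

515515515xxO555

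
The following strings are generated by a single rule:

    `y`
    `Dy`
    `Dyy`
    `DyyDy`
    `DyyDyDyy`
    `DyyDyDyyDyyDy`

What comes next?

DyyDyDyyDyyDyDyyDyDyy

This is a Fibonacci-style word recurrence s(k) = s(k−1)·s(k−2): e.g. Dy·y = Dyy.
Continuing: DyyDyDyyDyyDy · DyyDyDyy gives term 7.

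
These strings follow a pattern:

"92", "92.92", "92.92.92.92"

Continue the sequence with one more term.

Every step duplicates the string with '.' between the halves.
So the next term is two copies of 92.92.92.92 with '.' between the halves.

92.92.92.92.92.92.92.92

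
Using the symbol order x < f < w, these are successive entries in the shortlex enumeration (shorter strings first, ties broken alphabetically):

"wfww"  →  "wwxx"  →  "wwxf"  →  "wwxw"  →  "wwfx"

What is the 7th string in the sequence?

wwfw

Continuing the enumeration 2 steps past wwfx: wwfx → wwff → (answer).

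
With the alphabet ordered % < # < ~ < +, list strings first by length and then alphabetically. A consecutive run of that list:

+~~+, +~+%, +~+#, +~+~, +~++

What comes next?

Treat +~++ as a base-4 numeral over the given alphabet and add one, carrying through any trailing +'s.

++%%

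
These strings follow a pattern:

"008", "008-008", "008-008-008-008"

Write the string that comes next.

s(k+1) = s(k)·-·s(k) — each term doubles the last with '-' between the halves.
One more doubling of 008-008-008-008 gives the answer.

008-008-008-008-008-008-008-008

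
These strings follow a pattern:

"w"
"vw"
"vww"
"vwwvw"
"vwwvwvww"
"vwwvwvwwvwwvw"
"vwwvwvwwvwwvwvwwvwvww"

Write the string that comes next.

From term 3 onward, concatenate the last term with the second-to-last: vw·w = vww, vww·vw = vwwvw, …
So term 8 is vwwvwvwwvwwvwvwwvwvww·vwwvwvwwvwwvw.

vwwvwvwwvwwvwvwwvwvwwvwwvwvwwvwwvw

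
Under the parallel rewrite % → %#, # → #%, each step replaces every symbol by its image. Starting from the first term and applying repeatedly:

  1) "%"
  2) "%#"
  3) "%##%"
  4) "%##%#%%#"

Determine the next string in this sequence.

Apply φ to %##%#%%# symbol by symbol: %→%#, #→#%, #→#%, %→%#, #→#%, %→%#, %→%#, #→#%; joined: %# #% #% %# #% %# %# #%.

%##%#%%##%%#%##%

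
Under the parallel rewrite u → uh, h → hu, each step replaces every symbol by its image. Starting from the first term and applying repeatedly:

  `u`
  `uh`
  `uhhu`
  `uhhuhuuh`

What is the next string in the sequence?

Apply φ to uhhuhuuh symbol by symbol: u→uh, h→hu, h→hu, u→uh, h→hu, u→uh, u→uh, h→hu; joined: uh hu hu uh hu uh uh hu.

uhhuhuuhhuuhuhhu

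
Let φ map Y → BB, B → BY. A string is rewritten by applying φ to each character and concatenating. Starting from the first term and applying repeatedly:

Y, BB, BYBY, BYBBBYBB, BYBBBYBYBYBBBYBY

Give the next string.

Replace each of the 16 characters of BYBBBYBYBYBBBYBY in place — BY BB BY BY BY BB BY BB BY BB BY BY BY BB BY BB — and concatenate.

BYBBBYBYBYBBBYBBBYBBBYBYBYBBBYBB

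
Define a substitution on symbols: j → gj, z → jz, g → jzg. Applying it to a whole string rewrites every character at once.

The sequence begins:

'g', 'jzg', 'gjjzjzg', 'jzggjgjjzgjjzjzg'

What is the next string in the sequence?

gjjzjzgjzggjjzggjgjjzjzggjgjjzgjjzjzg

Replace each of the 16 characters of jzggjgjjzgjjzjzg in place — gj jz jzg jzg gj jzg gj gj jz jzg gj gj jz gj jz jzg — and concatenate.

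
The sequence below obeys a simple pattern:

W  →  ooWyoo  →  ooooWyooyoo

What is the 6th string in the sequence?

ooooooooooWyooyooyooyooyoo

s(k+1) = oo·s(k)·yoo, so each term gains oo as a prefix and yoo as a suffix.
From ooooWyooyoo, 3 further steps: ooooWyooyoo → ooooooWyooyooyoo → ooooooooWyooyooyooyoo → (answer).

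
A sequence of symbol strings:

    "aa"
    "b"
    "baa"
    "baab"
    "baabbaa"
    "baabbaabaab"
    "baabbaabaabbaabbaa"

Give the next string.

This is a Fibonacci-style word recurrence s(k) = s(k−1)·s(k−2): e.g. b·aa = baa.
The next term joins baabbaabaabbaabbaa and baabbaabaab.

baabbaabaabbaabbaabaabbaabaab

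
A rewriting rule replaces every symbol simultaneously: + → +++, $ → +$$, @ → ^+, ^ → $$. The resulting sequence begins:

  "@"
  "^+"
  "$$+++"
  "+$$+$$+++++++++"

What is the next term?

Applying the rule to each of the 15 symbols of +$$+$$+++++++++ gives the pieces +++ +$$ +$$ +++ +$$ +$$ +++ +++ +++ +++ +++ +++ +++ +++ +++, which concatenate to the answer.

++++$$+$$++++$$+$$+++++++++++++++++++++++++++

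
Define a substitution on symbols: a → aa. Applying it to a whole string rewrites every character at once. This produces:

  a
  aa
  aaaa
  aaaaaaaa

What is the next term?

aaaaaaaaaaaaaaaa

Apply φ to aaaaaaaa symbol by symbol: a→aa, a→aa, a→aa, a→aa, a→aa, a→aa, a→aa, a→aa; joined: aa aa aa aa aa aa aa aa.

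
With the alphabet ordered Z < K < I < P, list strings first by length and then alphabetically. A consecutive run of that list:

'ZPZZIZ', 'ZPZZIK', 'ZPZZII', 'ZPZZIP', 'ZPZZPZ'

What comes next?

ZPZZPK

The successor of ZPZZPZ increments the rightmost position that isn't already P and resets every position after it to Z.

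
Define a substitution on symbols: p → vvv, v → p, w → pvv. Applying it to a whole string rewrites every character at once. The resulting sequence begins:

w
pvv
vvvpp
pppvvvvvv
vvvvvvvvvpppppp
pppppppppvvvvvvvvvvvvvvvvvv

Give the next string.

Rewriting the 27 symbols of pppppppppvvvvvvvvvvvvvvvvvv one by one yields vvv vvv vvv vvv vvv vvv vvv vvv vvv p p p p p p p p p p p p p p p p p p; concatenated:

vvvvvvvvvvvvvvvvvvvvvvvvvvvpppppppppppppppppp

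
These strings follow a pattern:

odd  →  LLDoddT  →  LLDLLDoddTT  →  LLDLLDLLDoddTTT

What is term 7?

s(k+1) = LLD·s(k)·T, so each term gains LLD as a prefix and T as a suffix.
From LLDLLDLLDoddTTT, 3 further steps: LLDLLDLLDoddTTT → LLDLLDLLDLLDoddTTTT → LLDLLDLLDLLDLLDoddTTTTT → (answer).

LLDLLDLLDLLDLLDLLDoddTTTTTT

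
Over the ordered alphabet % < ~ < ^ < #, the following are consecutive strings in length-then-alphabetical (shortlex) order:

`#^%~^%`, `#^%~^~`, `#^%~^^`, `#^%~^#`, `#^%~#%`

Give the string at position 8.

Continuing the enumeration 3 steps past #^%~#%: #^%~#% → #^%~#~ → #^%~#^ → (answer).

#^%~##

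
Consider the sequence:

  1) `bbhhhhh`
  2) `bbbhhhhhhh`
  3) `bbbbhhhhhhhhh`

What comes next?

bbbbbhhhhhhhhhhh

The n-th term is n b's then 2n+1 h's, where the shown terms are n = 2, 3, 4.
At n = 5 the blocks have lengths 5, 11.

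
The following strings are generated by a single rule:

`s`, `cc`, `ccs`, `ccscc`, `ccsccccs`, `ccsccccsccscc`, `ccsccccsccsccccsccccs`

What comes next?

This is a Fibonacci-style word recurrence s(k) = s(k−1)·s(k−2): e.g. cc·s = ccs.
Continuing: ccsccccsccsccccsccccs · ccsccccsccscc gives term 8.

ccsccccsccsccccsccccsccsccccsccscc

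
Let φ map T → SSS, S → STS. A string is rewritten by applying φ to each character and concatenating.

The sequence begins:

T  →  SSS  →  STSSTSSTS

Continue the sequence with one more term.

Rewriting each symbol of STSSTSSTS: S→STS, T→SSS, S→STS, S→STS, T→SSS, S→STS, S→STS, T→SSS, S→STS, which concatenates to STS SSS STS STS SSS STS STS SSS STS.

STSSSSSTSSTSSSSSTSSTSSSSSTS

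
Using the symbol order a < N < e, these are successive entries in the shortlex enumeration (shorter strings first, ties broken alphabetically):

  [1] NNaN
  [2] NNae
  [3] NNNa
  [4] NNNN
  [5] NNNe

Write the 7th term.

Continuing the enumeration 2 steps past NNNe: NNNe → NNea → (answer).

NNeN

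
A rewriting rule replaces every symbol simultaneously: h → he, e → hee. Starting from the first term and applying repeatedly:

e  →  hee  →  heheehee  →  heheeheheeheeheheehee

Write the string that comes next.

heheeheheeheeheheeheheeheeheheeheeheheeheheeheeheheehee

Replace each of the 21 characters of heheeheheeheeheheehee in place — he hee he hee hee he hee he hee hee he hee hee he hee he hee hee he hee hee — and concatenate.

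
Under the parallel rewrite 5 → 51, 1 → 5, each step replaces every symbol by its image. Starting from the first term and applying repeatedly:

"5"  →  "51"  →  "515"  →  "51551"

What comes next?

51551515

Expanding 51551: 5→51, 1→5, 5→51, 5→51, 1→5. Concatenated: 51 5 51 51 5.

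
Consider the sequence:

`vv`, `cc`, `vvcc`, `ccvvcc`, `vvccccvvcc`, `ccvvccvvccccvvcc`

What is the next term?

Each term (from the third on) is the two preceding terms concatenated in order: term 3 = vv·cc = vvcc.
So term 7 is vvccccvvcc·ccvvccvvccccvvcc.

vvccccvvccccvvccvvccccvvcc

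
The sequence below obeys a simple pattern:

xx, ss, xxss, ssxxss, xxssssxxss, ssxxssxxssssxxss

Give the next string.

From term 3 onward, concatenate the second-to-last term with the last: xx·ss = xxss, ss·xxss = ssxxss, …
So term 7 is xxssssxxss·ssxxssxxssssxxss.

xxssssxxssssxxssxxssssxxss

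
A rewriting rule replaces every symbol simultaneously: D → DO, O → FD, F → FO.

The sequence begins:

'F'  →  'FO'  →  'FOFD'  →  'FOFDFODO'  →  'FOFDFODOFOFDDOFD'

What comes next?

FOFDFODOFOFDDOFDFOFDFODODOFDFODO

Applying the rule to each of the 16 symbols of FOFDFODOFOFDDOFD gives the pieces FO FD FO DO FO FD DO FD FO FD FO DO DO FD FO DO, which concatenate to the answer.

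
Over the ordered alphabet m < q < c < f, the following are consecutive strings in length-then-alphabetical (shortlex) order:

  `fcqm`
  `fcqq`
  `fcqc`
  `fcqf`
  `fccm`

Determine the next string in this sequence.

fccq

Find the rightmost character of fccm below f, bump it to the next letter, and reset everything to its right to m.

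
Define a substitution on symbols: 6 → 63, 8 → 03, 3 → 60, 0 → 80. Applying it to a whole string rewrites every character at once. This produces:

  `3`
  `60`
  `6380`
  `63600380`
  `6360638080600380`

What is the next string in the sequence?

63606380636003800380638080600380

Applying the rule to each of the 16 symbols of 6360638080600380 gives the pieces 63 60 63 80 63 60 03 80 03 80 63 80 80 60 03 80, which concatenate to the answer.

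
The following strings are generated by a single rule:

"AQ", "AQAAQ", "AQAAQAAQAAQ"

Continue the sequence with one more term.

Each string is two copies of the previous one joined by 'A'.
Doubling AQAAQAAQAAQ with 'A' between the halves:

AQAAQAAQAAQAAQAAQAAQAAQ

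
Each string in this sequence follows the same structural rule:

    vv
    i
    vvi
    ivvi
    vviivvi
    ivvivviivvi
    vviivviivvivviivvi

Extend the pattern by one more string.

Each term (from the third on) is the two preceding terms concatenated in order: term 3 = vv·i = vvi.
The next term joins ivvivviivvi and vviivviivvivviivvi.

ivvivviivvivviivviivvivviivvi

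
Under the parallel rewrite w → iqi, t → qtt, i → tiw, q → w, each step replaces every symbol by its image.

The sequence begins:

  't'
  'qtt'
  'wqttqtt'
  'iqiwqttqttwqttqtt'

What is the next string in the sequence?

Replace each of the 17 characters of iqiwqttqttwqttqtt in place — tiw w tiw iqi w qtt qtt w qtt qtt iqi w qtt qtt w qtt qtt — and concatenate.

tiwwtiwiqiwqttqttwqttqttiqiwqttqttwqttqtt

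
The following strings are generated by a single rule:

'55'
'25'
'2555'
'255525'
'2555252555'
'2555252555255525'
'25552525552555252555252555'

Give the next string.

From term 3 onward, concatenate the last term with the second-to-last: 25·55 = 2555, 2555·25 = 255525, …
Continuing: 25552525552555252555252555 · 2555252555255525 gives term 8.

255525255525552525552525552555252555255525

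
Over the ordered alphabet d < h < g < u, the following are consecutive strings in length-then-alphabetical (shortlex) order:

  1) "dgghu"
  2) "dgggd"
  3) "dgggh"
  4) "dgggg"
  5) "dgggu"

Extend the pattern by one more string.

Find the rightmost character of dgggu below u, bump it to the next letter, and reset everything to its right to d.

dggud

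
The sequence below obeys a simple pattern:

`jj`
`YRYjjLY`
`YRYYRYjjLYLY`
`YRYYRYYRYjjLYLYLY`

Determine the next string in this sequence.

YRYYRYYRYYRYjjLYLYLYLY

Each term wraps the previous one in YRY on the left and LY on the right.
So the next term is YRY·YRYYRYYRYjjLYLYLY·LY.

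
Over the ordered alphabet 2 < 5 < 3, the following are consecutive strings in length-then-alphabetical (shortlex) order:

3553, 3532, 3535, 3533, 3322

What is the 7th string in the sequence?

Continuing the enumeration 2 steps past 3322: 3322 → 3325 → (answer).

3323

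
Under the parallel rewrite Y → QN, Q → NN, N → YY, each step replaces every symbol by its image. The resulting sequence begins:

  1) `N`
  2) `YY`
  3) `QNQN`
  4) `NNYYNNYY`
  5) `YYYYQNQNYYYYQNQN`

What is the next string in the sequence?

QNQNQNQNNNYYNNYYQNQNQNQNNNYYNNYY

φ(YYYYQNQNYYYYQNQN) expands symbol-by-symbol to QN QN QN QN NN YY NN YY QN QN QN QN NN YY NN YY; joining the 16 pieces gives the next term.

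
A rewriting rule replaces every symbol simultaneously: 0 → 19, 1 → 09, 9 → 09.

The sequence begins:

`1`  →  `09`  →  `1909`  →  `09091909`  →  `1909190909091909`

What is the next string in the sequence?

Replace each of the 16 characters of 1909190909091909 in place — 09 09 19 09 09 09 19 09 19 09 19 09 09 09 19 09 — and concatenate.

09091909090919091909190909091909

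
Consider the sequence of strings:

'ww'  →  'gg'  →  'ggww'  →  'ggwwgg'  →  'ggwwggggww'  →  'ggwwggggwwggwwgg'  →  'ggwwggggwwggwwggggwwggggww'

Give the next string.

From term 3 onward, concatenate the last term with the second-to-last: gg·ww = ggww, ggww·gg = ggwwgg, …
So term 8 is ggwwggggwwggwwggggwwggggww·ggwwggggwwggwwgg.

ggwwggggwwggwwggggwwggggwwggwwggggwwggwwgg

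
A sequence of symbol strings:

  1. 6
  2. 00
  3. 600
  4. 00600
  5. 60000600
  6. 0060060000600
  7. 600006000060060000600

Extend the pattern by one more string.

From term 3 onward, concatenate the second-to-last term with the last: 6·00 = 600, 00·600 = 00600, …
So term 8 is 0060060000600·600006000060060000600.

0060060000600600006000060060000600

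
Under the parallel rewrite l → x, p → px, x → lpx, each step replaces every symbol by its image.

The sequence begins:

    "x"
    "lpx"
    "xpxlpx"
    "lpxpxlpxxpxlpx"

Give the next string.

xpxlpxpxlpxxpxlpxlpxpxlpxxpxlpx

Replace each of the 14 characters of lpxpxlpxxpxlpx in place — x px lpx px lpx x px lpx lpx px lpx x px lpx — and concatenate.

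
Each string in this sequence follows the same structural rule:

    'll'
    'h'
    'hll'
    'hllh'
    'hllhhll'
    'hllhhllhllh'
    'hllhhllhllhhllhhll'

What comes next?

This is a Fibonacci-style word recurrence s(k) = s(k−1)·s(k−2): e.g. h·ll = hll.
The next term joins hllhhllhllhhllhhll and hllhhllhllh.

hllhhllhllhhllhhllhllhhllhllh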